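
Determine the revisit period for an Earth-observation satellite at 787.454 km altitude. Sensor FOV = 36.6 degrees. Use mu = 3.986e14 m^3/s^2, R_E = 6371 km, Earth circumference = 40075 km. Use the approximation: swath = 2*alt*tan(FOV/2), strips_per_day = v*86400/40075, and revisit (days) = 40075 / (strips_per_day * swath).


swath = 2*787.454*tan(0.3193953) = 520.8510 km
v = sqrt(mu/r) = 7462.0650 m/s = 7.4621 km/s
strips/day = v*86400/40075 = 7.4621*86400/40075 = 16.0879
coverage/day = strips * swath = 16.0879 * 520.8510 = 8379.3969 km
revisit = 40075 / 8379.3969 = 4.7826 days

4.7826 days


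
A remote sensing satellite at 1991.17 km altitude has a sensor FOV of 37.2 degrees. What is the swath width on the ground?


FOV = 37.2 deg = 0.6492625 rad
swath = 2 * alt * tan(FOV/2) = 2 * 1991.17 * tan(0.3246312)
swath = 2 * 1991.17 * 0.3365372
swath = 1340.2055 km

1340.2055 km


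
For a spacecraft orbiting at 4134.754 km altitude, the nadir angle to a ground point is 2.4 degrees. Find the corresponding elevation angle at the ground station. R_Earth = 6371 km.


r = R_E + alt = 10505.7540 km
Law of sines in the satellite / Earth-center / ground-point triangle:
  sin(nadir)/R_E = sin(90 + el)/r  =>  cos(el) = (r/R_E)*sin(nadir)
cos(el) = (10505.7540 / 6371.0000) * sin(2.4 deg) = 0.06905279
el = arccos(0.06905279) = 86.0404 deg
(Earth-central angle = 90 - nadir - el = 1.5596 deg)

86.0404 degrees


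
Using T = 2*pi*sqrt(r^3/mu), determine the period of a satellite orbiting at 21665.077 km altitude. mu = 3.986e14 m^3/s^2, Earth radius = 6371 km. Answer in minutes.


r = 28036.0770 km = 2.8036077e+07 m
T = 2*pi*sqrt(r^3/mu) = 2*pi*sqrt(2.2036962e+22 / 3.986e14)
T = 46718.3060 s = 778.6384 min

778.6384 minutes


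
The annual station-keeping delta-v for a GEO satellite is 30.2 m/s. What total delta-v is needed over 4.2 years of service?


dV = rate * years = 30.2 * 4.2
dV = 126.8400 m/s

126.8400 m/s


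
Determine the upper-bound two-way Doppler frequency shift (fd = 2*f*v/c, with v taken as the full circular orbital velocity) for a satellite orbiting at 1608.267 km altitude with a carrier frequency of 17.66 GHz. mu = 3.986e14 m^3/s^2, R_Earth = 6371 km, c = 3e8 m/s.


r = 7.979267e+06 m
v = sqrt(mu/r) = 7067.8471 m/s (worst-case radial velocity)
f = 17.66 GHz = 1.766e+10 Hz
fd = 2*f*v/c = 2*1.766e+10*7067.8471/3.0e+08
fd = 832121.2036 Hz

832121.2036 Hz


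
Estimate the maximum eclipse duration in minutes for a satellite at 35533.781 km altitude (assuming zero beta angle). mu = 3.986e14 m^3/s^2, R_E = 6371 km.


r = 41904.7810 km
T = 1422.8376 min
Eclipse fraction = arcsin(R_E/r)/pi = arcsin(6371.0000/41904.7810)/pi
= arcsin(0.1520352)/pi = 0.0485827
Eclipse duration = 0.0485827 * 1422.8376 = 69.1253 min

69.1253 minutes


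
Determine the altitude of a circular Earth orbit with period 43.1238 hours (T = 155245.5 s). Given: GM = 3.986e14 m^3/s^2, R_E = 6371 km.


T = 155245.5 s
r = (mu*T^2/(4*pi^2))^(1/3) = (3.986e14 * 155245.5^2 / (4*pi^2))^(1/3)
r = 6.2431706e+07 m = 62431.7056 km
alt = r - R_E = 62431.7056 - 6371 = 56060.7056 km

56060.7056 km


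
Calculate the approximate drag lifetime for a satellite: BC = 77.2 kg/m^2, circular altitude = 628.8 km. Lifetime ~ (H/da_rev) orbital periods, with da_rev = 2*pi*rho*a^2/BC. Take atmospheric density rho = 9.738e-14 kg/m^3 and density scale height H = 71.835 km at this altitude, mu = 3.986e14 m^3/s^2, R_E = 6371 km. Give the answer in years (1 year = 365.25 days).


a = R_E + alt = 6999.8000 km = 6.9998e+06 m
da_rev = 2*pi*rho*a^2/BC = 2*pi*9.738e-14*(6.9998e+06)^2/77.2 = 0.388332377 m per revolution
N = H/da_rev = 71835.0000 m / 0.388332377 m = 184983.2882 revolutions
P = 2*pi*sqrt(a^3/mu) = 5828.2701 s
lifetime = N*P = 184983.2882 * 5828.2701 = 1.0781326e+09 s = 12478.3861 days
years = 12478.3861 / 365.25 = 34.1640 years

34.1640 years


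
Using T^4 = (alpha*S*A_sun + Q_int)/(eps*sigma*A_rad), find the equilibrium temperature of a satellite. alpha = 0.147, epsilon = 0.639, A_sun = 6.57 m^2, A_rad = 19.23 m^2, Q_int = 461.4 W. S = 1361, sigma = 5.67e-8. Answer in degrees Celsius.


Numerator = alpha*S*A_sun + Q_int = 0.147*1361*6.57 + 461.4 = 1775.8402 W
Denominator = eps*sigma*A_rad = 0.639*5.67e-8*19.23 = 6.967279e-07 W/K^4
T^4 = 2.5488289e+09 K^4
T = 224.6907 K = -48.4593 C

-48.4593 degrees Celsius


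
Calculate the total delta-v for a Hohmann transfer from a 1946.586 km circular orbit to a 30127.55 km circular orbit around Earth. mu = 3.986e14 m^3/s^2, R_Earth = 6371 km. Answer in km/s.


r1 = 8317.5860 km = 8.317586e+06 m
r2 = 36498.5500 km = 3.649855e+07 m
dv1 = sqrt(mu/r1)*(sqrt(2*r2/(r1+r2)) - 1) = 1912.3684 m/s
dv2 = sqrt(mu/r2)*(1 - sqrt(2*r1/(r1+r2))) = 1291.3038 m/s
total dv = |dv1| + |dv2| = 1912.3684 + 1291.3038 = 3203.6722 m/s = 3.2037 km/s

3.2037 km/s


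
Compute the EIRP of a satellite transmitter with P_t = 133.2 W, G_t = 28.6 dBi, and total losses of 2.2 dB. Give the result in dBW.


Pt = 133.2 W = 21.2450 dBW
EIRP = Pt_dBW + Gt - losses = 21.2450 + 28.6 - 2.2 = 47.6450 dBW

47.6450 dBW


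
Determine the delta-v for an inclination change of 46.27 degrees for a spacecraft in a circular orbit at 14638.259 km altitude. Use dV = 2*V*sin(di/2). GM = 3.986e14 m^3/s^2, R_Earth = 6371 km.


r = 21009.2590 km = 2.1009259e+07 m
V = sqrt(mu/r) = 4355.7534 m/s
di = 46.27 deg = 0.8075638 rad
dV = 2*V*sin(di/2) = 2*4355.7534*sin(0.4037819)
dV = 3422.7417 m/s = 3.4227 km/s

3.4227 km/s


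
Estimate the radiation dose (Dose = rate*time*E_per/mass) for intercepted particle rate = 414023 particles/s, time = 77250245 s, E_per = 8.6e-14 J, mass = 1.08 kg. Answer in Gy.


Total energy deposited = rate * time * E_per
  = 414023 * 77250245 * 8.6e-14 = 2.7506 J
Dose = E_total / mass = 2.7506 / 1.08
Dose = 2.5468 Gy

2.5468 Gy


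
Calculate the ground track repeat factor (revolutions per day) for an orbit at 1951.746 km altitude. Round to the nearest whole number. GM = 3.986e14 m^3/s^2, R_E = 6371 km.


r = 8.322746e+06 m
T = 2*pi*sqrt(r^3/mu) = 7556.3346 s = 125.9389 min
revs/day = 1440 / 125.9389 = 11.4341
Rounded: 11 revolutions per day

11 revolutions per day


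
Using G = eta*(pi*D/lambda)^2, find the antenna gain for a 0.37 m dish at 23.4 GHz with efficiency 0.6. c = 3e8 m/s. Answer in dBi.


lambda = c/f = 3e8 / 2.34e+10 = 0.01282051 m
G = eta*(pi*D/lambda)^2 = 0.6*(pi*0.37/0.01282051)^2
G = 4932.2337 (linear)
G = 10*log10(4932.2337) = 36.9304 dBi

36.9304 dBi


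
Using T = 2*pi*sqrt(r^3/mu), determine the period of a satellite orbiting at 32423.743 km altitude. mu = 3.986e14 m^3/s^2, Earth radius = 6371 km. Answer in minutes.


r = 38794.7430 km = 3.8794743e+07 m
T = 2*pi*sqrt(r^3/mu) = 2*pi*sqrt(5.8387333e+22 / 3.986e14)
T = 76044.9782 s = 1267.4163 min

1267.4163 minutes


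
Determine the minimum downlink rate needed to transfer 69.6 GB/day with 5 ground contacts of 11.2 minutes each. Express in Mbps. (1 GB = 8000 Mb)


total contact time = 5 * 11.2 * 60 = 3360.0000 s
data = 69.6 GB = 556800.0000 Mb
rate = 556800.0000 / 3360.0000 = 165.7143 Mbps

165.7143 Mbps


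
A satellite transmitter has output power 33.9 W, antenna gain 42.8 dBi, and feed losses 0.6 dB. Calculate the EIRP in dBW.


Pt = 33.9 W = 15.3020 dBW
EIRP = Pt_dBW + Gt - losses = 15.3020 + 42.8 - 0.6 = 57.5020 dBW

57.5020 dBW


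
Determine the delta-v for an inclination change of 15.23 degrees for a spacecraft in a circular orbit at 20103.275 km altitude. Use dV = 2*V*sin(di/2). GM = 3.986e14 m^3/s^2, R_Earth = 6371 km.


r = 26474.2750 km = 2.6474275e+07 m
V = sqrt(mu/r) = 3880.2223 m/s
di = 15.23 deg = 0.2658136 rad
dV = 2*V*sin(di/2) = 2*3880.2223*sin(0.1329068)
dV = 1028.3822 m/s = 1.0284 km/s

1.0284 km/s


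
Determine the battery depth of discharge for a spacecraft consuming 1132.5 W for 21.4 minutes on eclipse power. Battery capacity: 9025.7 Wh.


E_used = P * t / 60 = 1132.5 * 21.4 / 60 = 403.9250 Wh
DOD = E_used / E_total * 100 = 403.9250 / 9025.7 * 100
DOD = 4.4753 %

4.4753 %


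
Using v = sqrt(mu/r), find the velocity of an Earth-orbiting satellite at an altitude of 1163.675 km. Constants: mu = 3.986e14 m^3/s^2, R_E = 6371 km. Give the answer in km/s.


r = R_E + alt = 6371.0 + 1163.675 = 7534.6750 km = 7.534675e+06 m
v = sqrt(mu/r) = sqrt(3.986e14 / 7.534675e+06) = 7273.3818 m/s = 7.2734 km/s

7.2734 km/s


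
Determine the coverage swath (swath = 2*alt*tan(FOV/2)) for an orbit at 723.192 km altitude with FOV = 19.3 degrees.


FOV = 19.3 deg = 0.3368485 rad
swath = 2 * alt * tan(FOV/2) = 2 * 723.192 * tan(0.1684243)
swath = 2 * 723.192 * 0.1700351
swath = 245.9361 km

245.9361 km


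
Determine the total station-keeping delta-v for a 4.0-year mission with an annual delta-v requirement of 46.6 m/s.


dV = rate * years = 46.6 * 4.0
dV = 186.4000 m/s

186.4000 m/s


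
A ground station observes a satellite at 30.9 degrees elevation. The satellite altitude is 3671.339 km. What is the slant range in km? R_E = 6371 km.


h = 3671.339 km, el = 30.9 deg
d = -R_E*sin(el) + sqrt((R_E*sin(el))^2 + 2*R_E*h + h^2)
d = -6371.0000*sin(0.5393067) + sqrt((6371.0000*0.5135413)^2 + 2*6371.0000*3671.339 + 3671.339^2)
d = 5152.2075 km

5152.2075 km


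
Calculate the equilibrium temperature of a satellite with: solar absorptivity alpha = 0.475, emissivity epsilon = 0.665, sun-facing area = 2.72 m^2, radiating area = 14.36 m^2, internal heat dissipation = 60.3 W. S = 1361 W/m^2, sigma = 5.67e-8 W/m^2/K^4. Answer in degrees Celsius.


Numerator = alpha*S*A_sun + Q_int = 0.475*1361*2.72 + 60.3 = 1818.7120 W
Denominator = eps*sigma*A_rad = 0.665*5.67e-8*14.36 = 5.4145098e-07 W/K^4
T^4 = 3.3589597e+09 K^4
T = 240.7416 K = -32.4084 C

-32.4084 degrees Celsius


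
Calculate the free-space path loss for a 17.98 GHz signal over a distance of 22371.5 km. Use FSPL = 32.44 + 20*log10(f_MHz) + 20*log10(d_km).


f = 17.98 GHz = 17980.0000 MHz
d = 22371.5 km
FSPL = 32.44 + 20*log10(17980.0000) + 20*log10(22371.5)
FSPL = 32.44 + 85.0958 + 86.9939
FSPL = 204.5297 dB

204.5297 dB


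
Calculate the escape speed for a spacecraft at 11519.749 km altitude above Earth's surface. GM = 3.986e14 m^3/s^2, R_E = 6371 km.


r = 6371.0 + 11519.749 = 17890.7490 km = 1.7890749e+07 m
v_esc = sqrt(2*mu/r) = sqrt(2*3.986e14 / 1.7890749e+07)
v_esc = 6675.2784 m/s = 6.6753 km/s

6.6753 km/s


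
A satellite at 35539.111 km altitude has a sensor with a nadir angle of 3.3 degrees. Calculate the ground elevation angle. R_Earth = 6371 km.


r = R_E + alt = 41910.1110 km
Law of sines in the satellite / Earth-center / ground-point triangle:
  sin(nadir)/R_E = sin(90 + el)/r  =>  cos(el) = (r/R_E)*sin(nadir)
cos(el) = (41910.1110 / 6371.0000) * sin(3.3 deg) = 0.3786713
el = arccos(0.3786713) = 67.7486 deg
(Earth-central angle = 90 - nadir - el = 18.9514 deg)

67.7486 degrees


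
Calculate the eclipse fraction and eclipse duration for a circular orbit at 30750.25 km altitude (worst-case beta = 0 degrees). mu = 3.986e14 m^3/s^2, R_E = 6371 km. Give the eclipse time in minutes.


r = 37121.2500 km
T = 1186.2982 min
Eclipse fraction = arcsin(R_E/r)/pi = arcsin(6371.0000/37121.2500)/pi
= arcsin(0.1716268)/pi = 0.05490231
Eclipse duration = 0.05490231 * 1186.2982 = 65.1305 min

65.1305 minutes


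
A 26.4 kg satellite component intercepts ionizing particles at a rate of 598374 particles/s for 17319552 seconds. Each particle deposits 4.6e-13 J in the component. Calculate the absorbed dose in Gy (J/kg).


Total energy deposited = rate * time * E_per
  = 598374 * 17319552 * 4.6e-13 = 4.7672 J
Dose = E_total / mass = 4.7672 / 26.4
Dose = 0.1805773 Gy

0.1806 Gy


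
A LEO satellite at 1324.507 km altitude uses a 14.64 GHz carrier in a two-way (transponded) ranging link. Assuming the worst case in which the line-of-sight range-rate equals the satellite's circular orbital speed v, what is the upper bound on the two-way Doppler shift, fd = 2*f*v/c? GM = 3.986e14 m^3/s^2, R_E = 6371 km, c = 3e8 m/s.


r = 7.695507e+06 m
v = sqrt(mu/r) = 7196.9756 m/s (worst-case radial velocity)
f = 14.64 GHz = 1.464e+10 Hz
fd = 2*f*v/c = 2*1.464e+10*7196.9756/3.0e+08
fd = 702424.8155 Hz

702424.8155 Hz


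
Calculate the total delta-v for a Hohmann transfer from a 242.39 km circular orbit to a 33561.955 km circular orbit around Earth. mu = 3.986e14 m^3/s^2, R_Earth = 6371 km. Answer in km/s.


r1 = 6613.3900 km = 6.61339e+06 m
r2 = 39932.9550 km = 3.9932955e+07 m
dv1 = sqrt(mu/r1)*(sqrt(2*r2/(r1+r2)) - 1) = 2405.8983 m/s
dv2 = sqrt(mu/r2)*(1 - sqrt(2*r1/(r1+r2))) = 1475.2128 m/s
total dv = |dv1| + |dv2| = 2405.8983 + 1475.2128 = 3881.1110 m/s = 3.8811 km/s

3.8811 km/s


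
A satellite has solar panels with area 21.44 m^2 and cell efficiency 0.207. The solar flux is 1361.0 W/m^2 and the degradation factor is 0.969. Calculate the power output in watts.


P = area * eta * S * degradation
P = 21.44 * 0.207 * 1361.0 * 0.969
P = 5852.9798 W

5852.9798 W


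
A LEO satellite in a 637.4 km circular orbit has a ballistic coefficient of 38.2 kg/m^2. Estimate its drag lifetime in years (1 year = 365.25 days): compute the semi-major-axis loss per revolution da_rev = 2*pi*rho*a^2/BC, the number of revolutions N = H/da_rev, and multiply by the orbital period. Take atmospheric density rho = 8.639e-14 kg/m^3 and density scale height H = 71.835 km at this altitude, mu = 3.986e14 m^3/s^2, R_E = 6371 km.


a = R_E + alt = 7008.4000 km = 7.0084e+06 m
da_rev = 2*pi*rho*a^2/BC = 2*pi*8.639e-14*(7.0084e+06)^2/38.2 = 0.697939441 m per revolution
N = H/da_rev = 71835.0000 m / 0.697939441 m = 102924.4026 revolutions
P = 2*pi*sqrt(a^3/mu) = 5839.0144 s
lifetime = N*P = 102924.4026 * 5839.0144 = 6.0097706e+08 s = 6955.7531 days
years = 6955.7531 / 365.25 = 19.0438 years

19.0438 years


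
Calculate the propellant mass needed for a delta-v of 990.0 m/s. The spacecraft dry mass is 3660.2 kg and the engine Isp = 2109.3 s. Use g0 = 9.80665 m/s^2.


ve = Isp * g0 = 2109.3 * 9.80665 = 20685.166845 m/s
mass ratio = exp(dv/ve) = exp(990.0/20685.166845) = 1.04902418
m_prop = m_dry * (mr - 1) = 3660.2 * (1.04902418 - 1)
m_prop = 179.4383 kg

179.4383 kg


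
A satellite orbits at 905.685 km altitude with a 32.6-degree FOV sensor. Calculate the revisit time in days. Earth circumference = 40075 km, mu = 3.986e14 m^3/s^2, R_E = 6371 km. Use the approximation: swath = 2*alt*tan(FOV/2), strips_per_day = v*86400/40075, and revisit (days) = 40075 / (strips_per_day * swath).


swath = 2*905.685*tan(0.2844887) = 529.6817 km
v = sqrt(mu/r) = 7401.1952 m/s = 7.4012 km/s
strips/day = v*86400/40075 = 7.4012*86400/40075 = 15.9567
coverage/day = strips * swath = 15.9567 * 529.6817 = 8451.9516 km
revisit = 40075 / 8451.9516 = 4.7415 days

4.7415 days


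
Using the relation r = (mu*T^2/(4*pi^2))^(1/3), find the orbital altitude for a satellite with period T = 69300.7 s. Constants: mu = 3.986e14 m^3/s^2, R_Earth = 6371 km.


T = 69300.7 s
r = (mu*T^2/(4*pi^2))^(1/3) = (3.986e14 * 69300.7^2 / (4*pi^2))^(1/3)
r = 3.6465676e+07 m = 36465.6758 km
alt = r - R_E = 36465.6758 - 6371 = 30094.6758 km

30094.6758 km


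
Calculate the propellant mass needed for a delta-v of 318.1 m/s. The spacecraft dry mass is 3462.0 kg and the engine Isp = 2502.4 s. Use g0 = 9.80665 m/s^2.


ve = Isp * g0 = 2502.4 * 9.80665 = 24540.160960 m/s
mass ratio = exp(dv/ve) = exp(318.1/24540.160960) = 1.01304680
m_prop = m_dry * (mr - 1) = 3462.0 * (1.01304680 - 1)
m_prop = 45.1680 kg

45.1680 kg


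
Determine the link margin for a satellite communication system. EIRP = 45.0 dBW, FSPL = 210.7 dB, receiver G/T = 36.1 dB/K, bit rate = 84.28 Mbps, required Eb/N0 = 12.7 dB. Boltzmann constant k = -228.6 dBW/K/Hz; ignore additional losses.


C/N0 = EIRP - FSPL + G/T - k = 45.0 - 210.7 + 36.1 - (-228.6)
C/N0 = 99.0000 dB-Hz
R_b = 84.28 Mbps = 8.428e+07 bps -> 10*log10(R_b) = 79.2572 dB-Hz
Eb/N0 = C/N0 - 10*log10(R_b) = 99.0000 - 79.2572 = 19.7428 dB
Margin = Eb/N0 - Eb/N0_req = 19.7428 - 12.7 = 7.0428 dB (link closes)

7.0428 dB


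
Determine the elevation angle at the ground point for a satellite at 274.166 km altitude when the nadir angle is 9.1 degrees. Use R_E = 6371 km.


r = R_E + alt = 6645.1660 km
Law of sines in the satellite / Earth-center / ground-point triangle:
  sin(nadir)/R_E = sin(90 + el)/r  =>  cos(el) = (r/R_E)*sin(nadir)
cos(el) = (6645.1660 / 6371.0000) * sin(9.1 deg) = 0.1649642
el = arccos(0.1649642) = 80.5048 deg
(Earth-central angle = 90 - nadir - el = 0.395152 deg)

80.5048 degrees


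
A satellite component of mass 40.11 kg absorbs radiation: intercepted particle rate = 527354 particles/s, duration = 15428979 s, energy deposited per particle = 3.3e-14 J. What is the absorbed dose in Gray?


Total energy deposited = rate * time * E_per
  = 527354 * 15428979 * 3.3e-14 = 0.2685056 J
Dose = E_total / mass = 0.2685056 / 40.11
Dose = 0.006694231 Gy

0.0067 Gy


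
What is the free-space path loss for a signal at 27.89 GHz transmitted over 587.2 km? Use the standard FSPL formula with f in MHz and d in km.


f = 27.89 GHz = 27890.0000 MHz
d = 587.2 km
FSPL = 32.44 + 20*log10(27890.0000) + 20*log10(587.2)
FSPL = 32.44 + 88.9090 + 55.3757
FSPL = 176.7247 dB

176.7247 dB


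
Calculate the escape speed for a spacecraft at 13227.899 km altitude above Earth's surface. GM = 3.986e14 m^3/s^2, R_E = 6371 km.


r = 6371.0 + 13227.899 = 19598.8990 km = 1.9598899e+07 m
v_esc = sqrt(2*mu/r) = sqrt(2*3.986e14 / 1.9598899e+07)
v_esc = 6377.7546 m/s = 6.3778 km/s

6.3778 km/s


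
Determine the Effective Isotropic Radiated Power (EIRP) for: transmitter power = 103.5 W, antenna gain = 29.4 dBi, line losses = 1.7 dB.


Pt = 103.5 W = 20.1494 dBW
EIRP = Pt_dBW + Gt - losses = 20.1494 + 29.4 - 1.7 = 47.8494 dBW

47.8494 dBW


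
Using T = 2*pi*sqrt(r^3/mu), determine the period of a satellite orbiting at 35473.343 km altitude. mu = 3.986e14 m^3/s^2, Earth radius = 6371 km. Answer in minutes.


r = 41844.3430 km = 4.1844343e+07 m
T = 2*pi*sqrt(r^3/mu) = 2*pi*sqrt(7.3267312e+22 / 3.986e14)
T = 85185.6323 s = 1419.7605 min

1419.7605 minutes


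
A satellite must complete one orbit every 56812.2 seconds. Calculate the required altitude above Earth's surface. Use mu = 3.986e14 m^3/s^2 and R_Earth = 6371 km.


T = 56812.2 s
r = (mu*T^2/(4*pi^2))^(1/3) = (3.986e14 * 56812.2^2 / (4*pi^2))^(1/3)
r = 3.1941374e+07 m = 31941.3738 km
alt = r - R_E = 31941.3738 - 6371 = 25570.3738 km

25570.3738 km


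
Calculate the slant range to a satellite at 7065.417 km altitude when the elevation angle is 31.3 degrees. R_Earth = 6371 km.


h = 7065.417 km, el = 31.3 deg
d = -R_E*sin(el) + sqrt((R_E*sin(el))^2 + 2*R_E*h + h^2)
d = -6371.0000*sin(0.5462881) + sqrt((6371.0000*0.5195191)^2 + 2*6371.0000*7065.417 + 7065.417^2)
d = 8974.3942 km

8974.3942 km


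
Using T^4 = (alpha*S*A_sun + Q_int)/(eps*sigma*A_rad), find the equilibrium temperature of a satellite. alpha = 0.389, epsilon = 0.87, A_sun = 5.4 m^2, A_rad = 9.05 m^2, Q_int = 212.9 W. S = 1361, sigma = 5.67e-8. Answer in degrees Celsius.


Numerator = alpha*S*A_sun + Q_int = 0.389*1361*5.4 + 212.9 = 3071.8166 W
Denominator = eps*sigma*A_rad = 0.87*5.67e-8*9.05 = 4.4642745e-07 W/K^4
T^4 = 6.8808865e+09 K^4
T = 288.0123 K = 14.8623 C

14.8623 degrees Celsius


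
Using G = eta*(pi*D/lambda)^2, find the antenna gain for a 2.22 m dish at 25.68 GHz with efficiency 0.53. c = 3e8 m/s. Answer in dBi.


lambda = c/f = 3e8 / 2.568e+10 = 0.01168224 m
G = eta*(pi*D/lambda)^2 = 0.53*(pi*2.22/0.01168224)^2
G = 188898.7540 (linear)
G = 10*log10(188898.7540) = 52.7623 dBi

52.7623 dBi


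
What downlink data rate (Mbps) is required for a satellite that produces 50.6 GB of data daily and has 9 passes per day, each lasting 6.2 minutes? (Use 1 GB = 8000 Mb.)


total contact time = 9 * 6.2 * 60 = 3348.0000 s
data = 50.6 GB = 404800.0000 Mb
rate = 404800.0000 / 3348.0000 = 120.9080 Mbps

120.9080 Mbps


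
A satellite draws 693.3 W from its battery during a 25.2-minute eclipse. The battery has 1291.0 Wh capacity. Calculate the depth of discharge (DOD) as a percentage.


E_used = P * t / 60 = 693.3 * 25.2 / 60 = 291.1860 Wh
DOD = E_used / E_total * 100 = 291.1860 / 1291.0 * 100
DOD = 22.5551 %

22.5551 %


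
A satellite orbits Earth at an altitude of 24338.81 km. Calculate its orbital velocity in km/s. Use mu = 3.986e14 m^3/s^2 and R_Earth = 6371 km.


r = R_E + alt = 6371.0 + 24338.81 = 30709.8100 km = 3.070981e+07 m
v = sqrt(mu/r) = sqrt(3.986e14 / 3.070981e+07) = 3602.7164 m/s = 3.6027 km/s

3.6027 km/s


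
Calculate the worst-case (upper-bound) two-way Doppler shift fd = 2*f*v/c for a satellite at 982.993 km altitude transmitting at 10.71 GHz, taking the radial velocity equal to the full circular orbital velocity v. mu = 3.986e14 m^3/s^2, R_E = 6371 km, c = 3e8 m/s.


r = 7.353993e+06 m
v = sqrt(mu/r) = 7362.1903 m/s (worst-case radial velocity)
f = 10.71 GHz = 1.071e+10 Hz
fd = 2*f*v/c = 2*1.071e+10*7362.1903/3.0e+08
fd = 525660.3899 Hz

525660.3899 Hz


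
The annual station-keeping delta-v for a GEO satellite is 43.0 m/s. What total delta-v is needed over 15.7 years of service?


dV = rate * years = 43.0 * 15.7
dV = 675.1000 m/s

675.1000 m/s


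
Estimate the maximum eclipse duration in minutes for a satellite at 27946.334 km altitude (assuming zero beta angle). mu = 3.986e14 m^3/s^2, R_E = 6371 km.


r = 34317.3340 km
T = 1054.4604 min
Eclipse fraction = arcsin(R_E/r)/pi = arcsin(6371.0000/34317.3340)/pi
= arcsin(0.1856496)/pi = 0.05943894
Eclipse duration = 0.05943894 * 1054.4604 = 62.6760 min

62.6760 minutes


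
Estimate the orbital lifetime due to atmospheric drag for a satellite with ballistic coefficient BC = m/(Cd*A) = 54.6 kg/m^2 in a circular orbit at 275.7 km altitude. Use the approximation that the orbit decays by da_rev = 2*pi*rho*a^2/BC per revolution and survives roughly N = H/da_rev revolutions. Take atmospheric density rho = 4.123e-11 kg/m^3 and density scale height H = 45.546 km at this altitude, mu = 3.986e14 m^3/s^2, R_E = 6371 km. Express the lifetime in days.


a = R_E + alt = 6646.7000 km = 6.6467e+06 m
da_rev = 2*pi*rho*a^2/BC = 2*pi*4.123e-11*(6.6467e+06)^2/54.6 = 209.610346 m per revolution
N = H/da_rev = 45546.0000 m / 209.610346 m = 217.2889 revolutions
P = 2*pi*sqrt(a^3/mu) = 5392.8748 s
lifetime = N*P = 217.2889 * 5392.8748 = 1.1718118e+06 s = 13.5626 days

13.5626 days


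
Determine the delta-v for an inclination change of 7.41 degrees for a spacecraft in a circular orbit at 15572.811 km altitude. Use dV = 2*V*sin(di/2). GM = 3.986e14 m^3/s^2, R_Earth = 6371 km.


r = 21943.8110 km = 2.1943811e+07 m
V = sqrt(mu/r) = 4261.9919 m/s
di = 7.41 deg = 0.1293289 rad
dV = 2*V*sin(di/2) = 2*4261.9919*sin(0.06466445)
dV = 550.8147 m/s = 0.5508147 km/s

0.5508 km/s


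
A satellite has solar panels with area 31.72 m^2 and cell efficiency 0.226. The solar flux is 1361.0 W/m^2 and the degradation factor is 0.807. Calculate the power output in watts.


P = area * eta * S * degradation
P = 31.72 * 0.226 * 1361.0 * 0.807
P = 7873.5987 W

7873.5987 W


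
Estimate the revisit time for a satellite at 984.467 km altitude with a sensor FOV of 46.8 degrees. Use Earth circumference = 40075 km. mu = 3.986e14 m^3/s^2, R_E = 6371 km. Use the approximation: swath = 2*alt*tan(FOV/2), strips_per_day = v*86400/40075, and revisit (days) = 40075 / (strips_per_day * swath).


swath = 2*984.467*tan(0.408407) = 852.0338 km
v = sqrt(mu/r) = 7361.4526 m/s = 7.3615 km/s
strips/day = v*86400/40075 = 7.3615*86400/40075 = 15.8710
coverage/day = strips * swath = 15.8710 * 852.0338 = 13522.6115 km
revisit = 40075 / 13522.6115 = 2.9636 days

2.9636 days


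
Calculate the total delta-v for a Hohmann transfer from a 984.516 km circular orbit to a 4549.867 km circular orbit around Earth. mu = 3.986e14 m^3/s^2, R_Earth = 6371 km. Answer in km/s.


r1 = 7355.5160 km = 7.355516e+06 m
r2 = 10920.8670 km = 1.0920867e+07 m
dv1 = sqrt(mu/r1)*(sqrt(2*r2/(r1+r2)) - 1) = 686.0630 m/s
dv2 = sqrt(mu/r2)*(1 - sqrt(2*r1/(r1+r2))) = 621.2195 m/s
total dv = |dv1| + |dv2| = 686.0630 + 621.2195 = 1307.2825 m/s = 1.3073 km/s

1.3073 km/s


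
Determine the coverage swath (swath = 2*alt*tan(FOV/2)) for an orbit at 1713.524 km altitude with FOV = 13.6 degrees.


FOV = 13.6 deg = 0.2373648 rad
swath = 2 * alt * tan(FOV/2) = 2 * 1713.524 * tan(0.1186824)
swath = 2 * 1713.524 * 0.1192428
swath = 408.6507 km

408.6507 km


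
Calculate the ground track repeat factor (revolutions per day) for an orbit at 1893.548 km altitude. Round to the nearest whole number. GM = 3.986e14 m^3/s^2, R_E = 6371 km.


r = 8.264548e+06 m
T = 2*pi*sqrt(r^3/mu) = 7477.2152 s = 124.6203 min
revs/day = 1440 / 124.6203 = 11.5551
Rounded: 12 revolutions per day

12 revolutions per day


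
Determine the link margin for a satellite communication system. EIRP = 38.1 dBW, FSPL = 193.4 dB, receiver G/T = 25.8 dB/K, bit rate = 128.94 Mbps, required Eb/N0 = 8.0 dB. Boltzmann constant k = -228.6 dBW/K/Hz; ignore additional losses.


C/N0 = EIRP - FSPL + G/T - k = 38.1 - 193.4 + 25.8 - (-228.6)
C/N0 = 99.1000 dB-Hz
R_b = 128.94 Mbps = 1.2894e+08 bps -> 10*log10(R_b) = 81.1039 dB-Hz
Eb/N0 = C/N0 - 10*log10(R_b) = 99.1000 - 81.1039 = 17.9961 dB
Margin = Eb/N0 - Eb/N0_req = 17.9961 - 8.0 = 9.9961 dB (link closes)

9.9961 dB


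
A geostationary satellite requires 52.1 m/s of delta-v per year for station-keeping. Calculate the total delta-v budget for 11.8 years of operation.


dV = rate * years = 52.1 * 11.8
dV = 614.7800 m/s

614.7800 m/s


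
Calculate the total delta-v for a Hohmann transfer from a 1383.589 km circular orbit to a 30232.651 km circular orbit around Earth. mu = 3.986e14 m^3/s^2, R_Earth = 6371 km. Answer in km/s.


r1 = 7754.5890 km = 7.754589e+06 m
r2 = 36603.6510 km = 3.6603651e+07 m
dv1 = sqrt(mu/r1)*(sqrt(2*r2/(r1+r2)) - 1) = 2040.9108 m/s
dv2 = sqrt(mu/r2)*(1 - sqrt(2*r1/(r1+r2))) = 1348.6896 m/s
total dv = |dv1| + |dv2| = 2040.9108 + 1348.6896 = 3389.6004 m/s = 3.3896 km/s

3.3896 km/s


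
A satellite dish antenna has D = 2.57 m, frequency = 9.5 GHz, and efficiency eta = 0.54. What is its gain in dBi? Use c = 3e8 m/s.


lambda = c/f = 3e8 / 9.5e+09 = 0.03157895 m
G = eta*(pi*D/lambda)^2 = 0.54*(pi*2.57/0.03157895)^2
G = 35299.1667 (linear)
G = 10*log10(35299.1667) = 45.4776 dBi

45.4776 dBi


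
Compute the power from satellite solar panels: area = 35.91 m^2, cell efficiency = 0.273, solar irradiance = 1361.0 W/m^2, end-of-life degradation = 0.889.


P = area * eta * S * degradation
P = 35.91 * 0.273 * 1361.0 * 0.889
P = 11861.4543 W

11861.4543 W


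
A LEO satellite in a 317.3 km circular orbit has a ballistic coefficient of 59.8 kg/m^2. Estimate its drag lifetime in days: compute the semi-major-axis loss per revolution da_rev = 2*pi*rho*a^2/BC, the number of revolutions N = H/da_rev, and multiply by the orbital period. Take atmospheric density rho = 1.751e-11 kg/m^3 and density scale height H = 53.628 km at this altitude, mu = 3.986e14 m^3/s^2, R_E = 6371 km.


a = R_E + alt = 6688.3000 km = 6.6883e+06 m
da_rev = 2*pi*rho*a^2/BC = 2*pi*1.751e-11*(6.6883e+06)^2/59.8 = 82.299334 m per revolution
N = H/da_rev = 53628.0000 m / 82.299334 m = 651.6213 revolutions
P = 2*pi*sqrt(a^3/mu) = 5443.5829 s
lifetime = N*P = 651.6213 * 5443.5829 = 3.5471546e+06 s = 41.0550 days

41.0550 days


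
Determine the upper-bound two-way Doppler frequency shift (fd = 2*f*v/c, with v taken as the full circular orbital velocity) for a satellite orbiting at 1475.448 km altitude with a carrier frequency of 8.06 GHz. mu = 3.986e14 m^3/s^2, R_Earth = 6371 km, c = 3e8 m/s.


r = 7.846448e+06 m
v = sqrt(mu/r) = 7127.4158 m/s (worst-case radial velocity)
f = 8.06 GHz = 8.06e+09 Hz
fd = 2*f*v/c = 2*8.06e+09*7127.4158/3.0e+08
fd = 382979.8101 Hz

382979.8101 Hz


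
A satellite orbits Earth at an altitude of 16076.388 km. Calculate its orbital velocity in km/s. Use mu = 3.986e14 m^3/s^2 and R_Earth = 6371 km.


r = R_E + alt = 6371.0 + 16076.388 = 22447.3880 km = 2.2447388e+07 m
v = sqrt(mu/r) = sqrt(3.986e14 / 2.2447388e+07) = 4213.9147 m/s = 4.2139 km/s

4.2139 km/s


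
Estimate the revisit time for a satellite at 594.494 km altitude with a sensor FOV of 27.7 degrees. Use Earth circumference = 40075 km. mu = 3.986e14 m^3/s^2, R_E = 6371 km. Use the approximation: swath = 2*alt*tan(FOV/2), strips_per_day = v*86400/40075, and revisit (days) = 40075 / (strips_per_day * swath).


swath = 2*594.494*tan(0.2417281) = 293.1439 km
v = sqrt(mu/r) = 7564.7170 m/s = 7.5647 km/s
strips/day = v*86400/40075 = 7.5647*86400/40075 = 16.3092
coverage/day = strips * swath = 16.3092 * 293.1439 = 4780.9449 km
revisit = 40075 / 4780.9449 = 8.3822 days

8.3822 days


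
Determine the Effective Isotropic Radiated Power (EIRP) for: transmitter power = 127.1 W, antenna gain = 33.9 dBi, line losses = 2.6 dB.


Pt = 127.1 W = 21.0415 dBW
EIRP = Pt_dBW + Gt - losses = 21.0415 + 33.9 - 2.6 = 52.3415 dBW

52.3415 dBW


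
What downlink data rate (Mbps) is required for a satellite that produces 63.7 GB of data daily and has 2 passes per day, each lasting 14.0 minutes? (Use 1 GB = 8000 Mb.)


total contact time = 2 * 14.0 * 60 = 1680.0000 s
data = 63.7 GB = 509600.0000 Mb
rate = 509600.0000 / 1680.0000 = 303.3333 Mbps

303.3333 Mbps


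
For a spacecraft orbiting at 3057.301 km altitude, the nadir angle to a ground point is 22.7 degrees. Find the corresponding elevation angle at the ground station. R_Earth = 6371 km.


r = R_E + alt = 9428.3010 km
Law of sines in the satellite / Earth-center / ground-point triangle:
  sin(nadir)/R_E = sin(90 + el)/r  =>  cos(el) = (r/R_E)*sin(nadir)
cos(el) = (9428.3010 / 6371.0000) * sin(22.7 deg) = 0.5710938
el = arccos(0.5710938) = 55.1735 deg
(Earth-central angle = 90 - nadir - el = 12.1265 deg)

55.1735 degrees


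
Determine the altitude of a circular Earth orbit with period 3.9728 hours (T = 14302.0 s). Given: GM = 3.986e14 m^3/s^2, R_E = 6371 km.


T = 14302.0 s
r = (mu*T^2/(4*pi^2))^(1/3) = (3.986e14 * 14302.0^2 / (4*pi^2))^(1/3)
r = 1.2734748e+07 m = 12734.7484 km
alt = r - R_E = 12734.7484 - 6371 = 6363.7484 km

6363.7484 km


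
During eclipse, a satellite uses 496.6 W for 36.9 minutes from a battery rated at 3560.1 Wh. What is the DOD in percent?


E_used = P * t / 60 = 496.6 * 36.9 / 60 = 305.4090 Wh
DOD = E_used / E_total * 100 = 305.4090 / 3560.1 * 100
DOD = 8.5787 %

8.5787 %


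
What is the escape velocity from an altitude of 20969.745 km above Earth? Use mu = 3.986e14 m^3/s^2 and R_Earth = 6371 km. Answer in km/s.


r = 6371.0 + 20969.745 = 27340.7450 km = 2.7340745e+07 m
v_esc = sqrt(2*mu/r) = sqrt(2*3.986e14 / 2.7340745e+07)
v_esc = 5399.8099 m/s = 5.3998 km/s

5.3998 km/s


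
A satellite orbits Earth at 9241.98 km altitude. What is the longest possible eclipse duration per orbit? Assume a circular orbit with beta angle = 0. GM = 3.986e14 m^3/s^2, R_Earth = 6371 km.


r = 15612.9800 km
T = 323.5852 min
Eclipse fraction = arcsin(R_E/r)/pi = arcsin(6371.0000/15612.9800)/pi
= arcsin(0.4080579)/pi = 0.1337939
Eclipse duration = 0.1337939 * 323.5852 = 43.2937 min

43.2937 minutes


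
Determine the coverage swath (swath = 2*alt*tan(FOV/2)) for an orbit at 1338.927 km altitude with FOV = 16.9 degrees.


FOV = 16.9 deg = 0.2949606 rad
swath = 2 * alt * tan(FOV/2) = 2 * 1338.927 * tan(0.1474803)
swath = 2 * 1338.927 * 0.148559
swath = 397.8192 km

397.8192 km


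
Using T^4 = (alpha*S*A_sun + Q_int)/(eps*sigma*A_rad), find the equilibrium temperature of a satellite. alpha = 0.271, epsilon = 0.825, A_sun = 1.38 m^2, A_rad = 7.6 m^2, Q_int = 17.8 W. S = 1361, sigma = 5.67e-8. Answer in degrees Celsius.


Numerator = alpha*S*A_sun + Q_int = 0.271*1361*1.38 + 17.8 = 526.7868 W
Denominator = eps*sigma*A_rad = 0.825*5.67e-8*7.6 = 3.55509e-07 W/K^4
T^4 = 1.4817818e+09 K^4
T = 196.1987 K = -76.9513 C

-76.9513 degrees Celsius


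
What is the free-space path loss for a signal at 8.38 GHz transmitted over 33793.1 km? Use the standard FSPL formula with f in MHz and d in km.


f = 8.38 GHz = 8380.0000 MHz
d = 33793.1 km
FSPL = 32.44 + 20*log10(8380.0000) + 20*log10(33793.1)
FSPL = 32.44 + 78.4649 + 90.5766
FSPL = 201.4814 dB

201.4814 dB


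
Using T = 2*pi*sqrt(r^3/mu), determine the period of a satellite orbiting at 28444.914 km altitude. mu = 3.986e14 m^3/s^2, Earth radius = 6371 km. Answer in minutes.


r = 34815.9140 km = 3.4815914e+07 m
T = 2*pi*sqrt(r^3/mu) = 2*pi*sqrt(4.2202036e+22 / 3.986e14)
T = 64651.3983 s = 1077.5233 min

1077.5233 minutes


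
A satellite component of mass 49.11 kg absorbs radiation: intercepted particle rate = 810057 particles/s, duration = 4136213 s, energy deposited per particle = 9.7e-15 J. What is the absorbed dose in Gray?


Total energy deposited = rate * time * E_per
  = 810057 * 4136213 * 9.7e-15 = 0.03250051 J
Dose = E_total / mass = 0.03250051 / 49.11
Dose = 6.6179011e-04 Gy

6.6179e-04 Gy


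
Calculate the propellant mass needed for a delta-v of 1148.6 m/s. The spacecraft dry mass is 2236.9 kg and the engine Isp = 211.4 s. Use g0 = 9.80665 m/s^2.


ve = Isp * g0 = 211.4 * 9.80665 = 2073.125810 m/s
mass ratio = exp(dv/ve) = exp(1148.6/2073.125810) = 1.74027404
m_prop = m_dry * (mr - 1) = 2236.9 * (1.74027404 - 1)
m_prop = 1655.9190 kg

1655.9190 kg


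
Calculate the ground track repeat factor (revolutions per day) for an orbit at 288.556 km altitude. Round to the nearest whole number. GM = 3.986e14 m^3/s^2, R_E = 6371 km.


r = 6.659556e+06 m
T = 2*pi*sqrt(r^3/mu) = 5408.5286 s = 90.1421 min
revs/day = 1440 / 90.1421 = 15.9748
Rounded: 16 revolutions per day

16 revolutions per day


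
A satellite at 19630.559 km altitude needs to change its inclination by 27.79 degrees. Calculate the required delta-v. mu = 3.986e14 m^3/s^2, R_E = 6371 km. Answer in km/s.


r = 26001.5590 km = 2.6001559e+07 m
V = sqrt(mu/r) = 3915.3352 m/s
di = 27.79 deg = 0.485027 rad
dV = 2*V*sin(di/2) = 2*3915.3352*sin(0.2425135)
dV = 1880.4833 m/s = 1.8805 km/s

1.8805 km/s


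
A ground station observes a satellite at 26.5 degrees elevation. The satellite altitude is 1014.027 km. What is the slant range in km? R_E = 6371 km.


h = 1014.027 km, el = 26.5 deg
d = -R_E*sin(el) + sqrt((R_E*sin(el))^2 + 2*R_E*h + h^2)
d = -6371.0000*sin(0.4625123) + sqrt((6371.0000*0.4461978)^2 + 2*6371.0000*1014.027 + 1014.027^2)
d = 1850.8944 km

1850.8944 km


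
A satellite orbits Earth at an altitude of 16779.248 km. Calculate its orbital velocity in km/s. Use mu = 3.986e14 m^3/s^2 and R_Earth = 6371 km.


r = R_E + alt = 6371.0 + 16779.248 = 23150.2480 km = 2.3150248e+07 m
v = sqrt(mu/r) = sqrt(3.986e14 / 2.3150248e+07) = 4149.4527 m/s = 4.1495 km/s

4.1495 km/s


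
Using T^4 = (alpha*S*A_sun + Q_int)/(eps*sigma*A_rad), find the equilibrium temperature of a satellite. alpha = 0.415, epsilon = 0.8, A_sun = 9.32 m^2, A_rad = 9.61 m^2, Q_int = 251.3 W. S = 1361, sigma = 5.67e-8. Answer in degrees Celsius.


Numerator = alpha*S*A_sun + Q_int = 0.415*1361*9.32 + 251.3 = 5515.3758 W
Denominator = eps*sigma*A_rad = 0.8*5.67e-8*9.61 = 4.359096e-07 W/K^4
T^4 = 1.2652568e+10 K^4
T = 335.3858 K = 62.2358 C

62.2358 degrees Celsius


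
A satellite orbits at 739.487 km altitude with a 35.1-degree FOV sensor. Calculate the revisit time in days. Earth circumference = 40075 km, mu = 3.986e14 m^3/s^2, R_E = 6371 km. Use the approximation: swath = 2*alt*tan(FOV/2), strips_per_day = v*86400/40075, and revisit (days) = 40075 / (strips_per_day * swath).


swath = 2*739.487*tan(0.3063053) = 467.7381 km
v = sqrt(mu/r) = 7487.1921 m/s = 7.4872 km/s
strips/day = v*86400/40075 = 7.4872*86400/40075 = 16.1421
coverage/day = strips * swath = 16.1421 * 467.7381 = 7550.2598 km
revisit = 40075 / 7550.2598 = 5.3078 days

5.3078 days


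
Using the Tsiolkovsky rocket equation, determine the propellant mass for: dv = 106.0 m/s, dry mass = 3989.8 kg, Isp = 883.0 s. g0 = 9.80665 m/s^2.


ve = Isp * g0 = 883.0 * 9.80665 = 8659.271950 m/s
mass ratio = exp(dv/ve) = exp(106.0/8659.271950) = 1.01231644
m_prop = m_dry * (mr - 1) = 3989.8 * (1.01231644 - 1)
m_prop = 49.1401 kg

49.1401 kg


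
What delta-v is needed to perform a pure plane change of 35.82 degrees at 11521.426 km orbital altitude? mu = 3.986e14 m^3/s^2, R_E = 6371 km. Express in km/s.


r = 17892.4260 km = 1.7892426e+07 m
V = sqrt(mu/r) = 4719.9134 m/s
di = 35.82 deg = 0.6251769 rad
dV = 2*V*sin(di/2) = 2*4719.9134*sin(0.3125885)
dV = 2902.9610 m/s = 2.9030 km/s

2.9030 km/s


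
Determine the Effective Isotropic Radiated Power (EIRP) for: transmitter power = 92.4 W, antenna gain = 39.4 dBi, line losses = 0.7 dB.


Pt = 92.4 W = 19.6567 dBW
EIRP = Pt_dBW + Gt - losses = 19.6567 + 39.4 - 0.7 = 58.3567 dBW

58.3567 dBW


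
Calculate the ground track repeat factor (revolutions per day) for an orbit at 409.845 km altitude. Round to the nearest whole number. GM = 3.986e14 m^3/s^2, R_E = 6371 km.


r = 6.780845e+06 m
T = 2*pi*sqrt(r^3/mu) = 5556.9559 s = 92.6159 min
revs/day = 1440 / 92.6159 = 15.5481
Rounded: 16 revolutions per day

16 revolutions per day


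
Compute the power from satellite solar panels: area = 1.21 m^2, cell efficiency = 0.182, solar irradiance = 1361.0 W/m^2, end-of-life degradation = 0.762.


P = area * eta * S * degradation
P = 1.21 * 0.182 * 1361.0 * 0.762
P = 228.3862 W

228.3862 W


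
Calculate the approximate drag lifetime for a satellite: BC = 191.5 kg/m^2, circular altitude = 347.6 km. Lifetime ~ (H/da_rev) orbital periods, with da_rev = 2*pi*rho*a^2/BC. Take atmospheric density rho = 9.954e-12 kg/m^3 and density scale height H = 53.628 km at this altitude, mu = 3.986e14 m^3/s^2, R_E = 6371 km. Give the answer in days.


a = R_E + alt = 6718.6000 km = 6.7186e+06 m
da_rev = 2*pi*rho*a^2/BC = 2*pi*9.954e-12*(6.7186e+06)^2/191.5 = 14.742336 m per revolution
N = H/da_rev = 53628.0000 m / 14.742336 m = 3637.6868 revolutions
P = 2*pi*sqrt(a^3/mu) = 5480.6163 s
lifetime = N*P = 3637.6868 * 5480.6163 = 1.9936766e+07 s = 230.7496 days

230.7496 days


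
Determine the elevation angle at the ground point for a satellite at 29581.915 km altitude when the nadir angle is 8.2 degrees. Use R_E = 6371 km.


r = R_E + alt = 35952.9150 km
Law of sines in the satellite / Earth-center / ground-point triangle:
  sin(nadir)/R_E = sin(90 + el)/r  =>  cos(el) = (r/R_E)*sin(nadir)
cos(el) = (35952.9150 / 6371.0000) * sin(8.2 deg) = 0.8048856
el = arccos(0.8048856) = 36.4008 deg
(Earth-central angle = 90 - nadir - el = 45.3992 deg)

36.4008 degrees


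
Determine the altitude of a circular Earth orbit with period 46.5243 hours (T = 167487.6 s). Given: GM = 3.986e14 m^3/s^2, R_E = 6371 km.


T = 167487.6 s
r = (mu*T^2/(4*pi^2))^(1/3) = (3.986e14 * 167487.6^2 / (4*pi^2))^(1/3)
r = 6.5672108e+07 m = 65672.1083 km
alt = r - R_E = 65672.1083 - 6371 = 59301.1083 km

59301.1083 km


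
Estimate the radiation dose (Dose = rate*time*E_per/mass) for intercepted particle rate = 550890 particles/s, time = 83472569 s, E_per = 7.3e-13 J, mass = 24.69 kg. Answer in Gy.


Total energy deposited = rate * time * E_per
  = 550890 * 83472569 * 7.3e-13 = 33.5685 J
Dose = E_total / mass = 33.5685 / 24.69
Dose = 1.3596 Gy

1.3596 Gy


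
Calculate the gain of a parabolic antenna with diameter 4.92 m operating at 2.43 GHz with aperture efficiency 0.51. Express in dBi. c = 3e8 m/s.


lambda = c/f = 3e8 / 2.43e+09 = 0.1234568 m
G = eta*(pi*D/lambda)^2 = 0.51*(pi*4.92/0.1234568)^2
G = 7994.1108 (linear)
G = 10*log10(7994.1108) = 39.0277 dBi

39.0277 dBi


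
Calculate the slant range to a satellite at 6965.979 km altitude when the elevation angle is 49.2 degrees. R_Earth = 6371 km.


h = 6965.979 km, el = 49.2 deg
d = -R_E*sin(el) + sqrt((R_E*sin(el))^2 + 2*R_E*h + h^2)
d = -6371.0000*sin(0.858702) + sqrt((6371.0000*0.7569951)^2 + 2*6371.0000*6965.979 + 6965.979^2)
d = 7847.8166 km

7847.8166 km


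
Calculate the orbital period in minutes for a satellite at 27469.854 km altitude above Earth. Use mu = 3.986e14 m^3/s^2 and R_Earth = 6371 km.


r = 33840.8540 km = 3.3840854e+07 m
T = 2*pi*sqrt(r^3/mu) = 2*pi*sqrt(3.8754661e+22 / 3.986e14)
T = 61954.5480 s = 1032.5758 min

1032.5758 minutes
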